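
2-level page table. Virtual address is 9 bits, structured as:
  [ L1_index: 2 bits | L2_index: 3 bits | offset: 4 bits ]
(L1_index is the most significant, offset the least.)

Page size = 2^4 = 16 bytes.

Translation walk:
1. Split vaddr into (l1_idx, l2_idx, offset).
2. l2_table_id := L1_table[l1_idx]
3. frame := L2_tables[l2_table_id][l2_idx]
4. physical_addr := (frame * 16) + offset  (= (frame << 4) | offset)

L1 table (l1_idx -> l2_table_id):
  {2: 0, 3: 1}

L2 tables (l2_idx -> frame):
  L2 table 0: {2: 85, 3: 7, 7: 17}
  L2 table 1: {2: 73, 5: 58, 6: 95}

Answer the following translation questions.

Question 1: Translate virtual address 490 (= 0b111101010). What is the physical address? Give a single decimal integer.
vaddr = 490 = 0b111101010
Split: l1_idx=3, l2_idx=6, offset=10
L1[3] = 1
L2[1][6] = 95
paddr = 95 * 16 + 10 = 1530

Answer: 1530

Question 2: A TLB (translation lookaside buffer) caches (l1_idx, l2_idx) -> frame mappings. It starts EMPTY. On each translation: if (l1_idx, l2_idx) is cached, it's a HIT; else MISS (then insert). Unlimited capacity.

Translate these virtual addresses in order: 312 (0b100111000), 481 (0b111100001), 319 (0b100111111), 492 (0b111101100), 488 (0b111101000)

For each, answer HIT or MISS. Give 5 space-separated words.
Answer: MISS MISS HIT HIT HIT

Derivation:
vaddr=312: (2,3) not in TLB -> MISS, insert
vaddr=481: (3,6) not in TLB -> MISS, insert
vaddr=319: (2,3) in TLB -> HIT
vaddr=492: (3,6) in TLB -> HIT
vaddr=488: (3,6) in TLB -> HIT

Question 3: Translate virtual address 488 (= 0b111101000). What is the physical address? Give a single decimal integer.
Answer: 1528

Derivation:
vaddr = 488 = 0b111101000
Split: l1_idx=3, l2_idx=6, offset=8
L1[3] = 1
L2[1][6] = 95
paddr = 95 * 16 + 8 = 1528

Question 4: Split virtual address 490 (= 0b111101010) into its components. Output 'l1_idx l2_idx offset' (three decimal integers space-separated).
Answer: 3 6 10

Derivation:
vaddr = 490 = 0b111101010
  top 2 bits -> l1_idx = 3
  next 3 bits -> l2_idx = 6
  bottom 4 bits -> offset = 10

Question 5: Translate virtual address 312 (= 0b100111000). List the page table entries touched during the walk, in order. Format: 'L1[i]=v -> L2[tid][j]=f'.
Answer: L1[2]=0 -> L2[0][3]=7

Derivation:
vaddr = 312 = 0b100111000
Split: l1_idx=2, l2_idx=3, offset=8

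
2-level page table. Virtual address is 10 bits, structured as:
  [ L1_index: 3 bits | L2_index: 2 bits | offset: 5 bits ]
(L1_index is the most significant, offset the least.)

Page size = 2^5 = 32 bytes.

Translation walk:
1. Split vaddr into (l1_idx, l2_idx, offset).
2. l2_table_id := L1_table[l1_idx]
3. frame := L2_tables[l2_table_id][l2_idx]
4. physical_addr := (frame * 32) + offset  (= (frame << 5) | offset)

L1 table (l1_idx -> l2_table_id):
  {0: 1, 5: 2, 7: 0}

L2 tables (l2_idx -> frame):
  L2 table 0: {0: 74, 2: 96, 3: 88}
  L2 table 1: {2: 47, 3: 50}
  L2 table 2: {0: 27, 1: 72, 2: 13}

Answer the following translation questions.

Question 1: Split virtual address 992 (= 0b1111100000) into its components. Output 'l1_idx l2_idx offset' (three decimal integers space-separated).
Answer: 7 3 0

Derivation:
vaddr = 992 = 0b1111100000
  top 3 bits -> l1_idx = 7
  next 2 bits -> l2_idx = 3
  bottom 5 bits -> offset = 0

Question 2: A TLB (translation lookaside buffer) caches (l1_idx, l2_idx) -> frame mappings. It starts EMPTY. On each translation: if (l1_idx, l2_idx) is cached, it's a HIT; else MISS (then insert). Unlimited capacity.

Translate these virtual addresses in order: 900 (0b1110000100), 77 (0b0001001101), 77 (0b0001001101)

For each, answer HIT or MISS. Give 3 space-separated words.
vaddr=900: (7,0) not in TLB -> MISS, insert
vaddr=77: (0,2) not in TLB -> MISS, insert
vaddr=77: (0,2) in TLB -> HIT

Answer: MISS MISS HIT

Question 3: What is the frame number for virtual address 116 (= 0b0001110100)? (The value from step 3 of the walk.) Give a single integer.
vaddr = 116: l1_idx=0, l2_idx=3
L1[0] = 1; L2[1][3] = 50

Answer: 50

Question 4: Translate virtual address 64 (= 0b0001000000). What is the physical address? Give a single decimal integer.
Answer: 1504

Derivation:
vaddr = 64 = 0b0001000000
Split: l1_idx=0, l2_idx=2, offset=0
L1[0] = 1
L2[1][2] = 47
paddr = 47 * 32 + 0 = 1504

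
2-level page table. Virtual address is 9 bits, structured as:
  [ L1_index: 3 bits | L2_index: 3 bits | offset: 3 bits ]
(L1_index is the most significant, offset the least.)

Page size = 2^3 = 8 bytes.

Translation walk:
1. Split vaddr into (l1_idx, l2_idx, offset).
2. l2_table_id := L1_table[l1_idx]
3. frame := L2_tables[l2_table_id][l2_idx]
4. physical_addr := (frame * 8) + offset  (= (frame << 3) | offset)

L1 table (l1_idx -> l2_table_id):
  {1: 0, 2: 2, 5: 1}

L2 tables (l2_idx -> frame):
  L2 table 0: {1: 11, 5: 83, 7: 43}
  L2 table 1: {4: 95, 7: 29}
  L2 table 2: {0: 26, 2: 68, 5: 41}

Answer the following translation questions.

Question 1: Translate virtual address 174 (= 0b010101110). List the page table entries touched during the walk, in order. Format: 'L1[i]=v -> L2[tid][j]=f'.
vaddr = 174 = 0b010101110
Split: l1_idx=2, l2_idx=5, offset=6

Answer: L1[2]=2 -> L2[2][5]=41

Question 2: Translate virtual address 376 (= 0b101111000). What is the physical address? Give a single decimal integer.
vaddr = 376 = 0b101111000
Split: l1_idx=5, l2_idx=7, offset=0
L1[5] = 1
L2[1][7] = 29
paddr = 29 * 8 + 0 = 232

Answer: 232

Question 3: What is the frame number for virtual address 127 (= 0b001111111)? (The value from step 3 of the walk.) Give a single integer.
Answer: 43

Derivation:
vaddr = 127: l1_idx=1, l2_idx=7
L1[1] = 0; L2[0][7] = 43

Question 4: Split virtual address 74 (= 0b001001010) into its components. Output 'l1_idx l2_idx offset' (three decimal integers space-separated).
Answer: 1 1 2

Derivation:
vaddr = 74 = 0b001001010
  top 3 bits -> l1_idx = 1
  next 3 bits -> l2_idx = 1
  bottom 3 bits -> offset = 2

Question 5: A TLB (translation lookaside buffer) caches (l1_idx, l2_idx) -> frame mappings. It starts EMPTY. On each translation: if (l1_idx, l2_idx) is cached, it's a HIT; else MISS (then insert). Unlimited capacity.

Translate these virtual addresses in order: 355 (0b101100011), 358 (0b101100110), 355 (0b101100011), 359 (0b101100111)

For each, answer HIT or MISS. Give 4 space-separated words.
Answer: MISS HIT HIT HIT

Derivation:
vaddr=355: (5,4) not in TLB -> MISS, insert
vaddr=358: (5,4) in TLB -> HIT
vaddr=355: (5,4) in TLB -> HIT
vaddr=359: (5,4) in TLB -> HIT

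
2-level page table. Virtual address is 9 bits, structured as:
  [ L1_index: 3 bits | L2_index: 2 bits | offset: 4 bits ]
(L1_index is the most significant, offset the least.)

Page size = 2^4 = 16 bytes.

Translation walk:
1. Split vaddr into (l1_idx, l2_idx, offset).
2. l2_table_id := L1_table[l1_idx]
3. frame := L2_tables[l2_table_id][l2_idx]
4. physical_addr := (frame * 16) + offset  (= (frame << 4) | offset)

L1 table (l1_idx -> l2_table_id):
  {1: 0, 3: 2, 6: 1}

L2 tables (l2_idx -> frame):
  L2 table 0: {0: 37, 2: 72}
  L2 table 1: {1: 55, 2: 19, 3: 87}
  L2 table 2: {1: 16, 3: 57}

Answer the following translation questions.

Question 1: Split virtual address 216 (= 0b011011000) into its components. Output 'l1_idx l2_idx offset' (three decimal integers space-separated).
vaddr = 216 = 0b011011000
  top 3 bits -> l1_idx = 3
  next 2 bits -> l2_idx = 1
  bottom 4 bits -> offset = 8

Answer: 3 1 8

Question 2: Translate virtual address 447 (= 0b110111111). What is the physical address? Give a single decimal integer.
vaddr = 447 = 0b110111111
Split: l1_idx=6, l2_idx=3, offset=15
L1[6] = 1
L2[1][3] = 87
paddr = 87 * 16 + 15 = 1407

Answer: 1407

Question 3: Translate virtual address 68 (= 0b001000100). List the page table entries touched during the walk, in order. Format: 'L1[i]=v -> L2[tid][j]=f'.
vaddr = 68 = 0b001000100
Split: l1_idx=1, l2_idx=0, offset=4

Answer: L1[1]=0 -> L2[0][0]=37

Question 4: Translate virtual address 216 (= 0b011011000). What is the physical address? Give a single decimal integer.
Answer: 264

Derivation:
vaddr = 216 = 0b011011000
Split: l1_idx=3, l2_idx=1, offset=8
L1[3] = 2
L2[2][1] = 16
paddr = 16 * 16 + 8 = 264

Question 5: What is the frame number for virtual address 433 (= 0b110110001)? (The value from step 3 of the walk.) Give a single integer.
Answer: 87

Derivation:
vaddr = 433: l1_idx=6, l2_idx=3
L1[6] = 1; L2[1][3] = 87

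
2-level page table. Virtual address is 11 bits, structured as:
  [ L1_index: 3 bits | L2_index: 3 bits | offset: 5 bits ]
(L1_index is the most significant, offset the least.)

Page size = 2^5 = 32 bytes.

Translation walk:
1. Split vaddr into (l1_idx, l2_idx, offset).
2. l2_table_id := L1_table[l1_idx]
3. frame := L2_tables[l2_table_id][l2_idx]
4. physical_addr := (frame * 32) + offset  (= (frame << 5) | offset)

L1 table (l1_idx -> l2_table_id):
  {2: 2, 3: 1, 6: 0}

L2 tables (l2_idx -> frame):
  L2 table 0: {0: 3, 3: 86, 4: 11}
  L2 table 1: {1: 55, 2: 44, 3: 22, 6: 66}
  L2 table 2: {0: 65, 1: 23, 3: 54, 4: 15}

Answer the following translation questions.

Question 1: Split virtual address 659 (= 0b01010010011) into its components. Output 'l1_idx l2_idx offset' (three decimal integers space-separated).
Answer: 2 4 19

Derivation:
vaddr = 659 = 0b01010010011
  top 3 bits -> l1_idx = 2
  next 3 bits -> l2_idx = 4
  bottom 5 bits -> offset = 19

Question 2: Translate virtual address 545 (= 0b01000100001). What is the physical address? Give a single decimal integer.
vaddr = 545 = 0b01000100001
Split: l1_idx=2, l2_idx=1, offset=1
L1[2] = 2
L2[2][1] = 23
paddr = 23 * 32 + 1 = 737

Answer: 737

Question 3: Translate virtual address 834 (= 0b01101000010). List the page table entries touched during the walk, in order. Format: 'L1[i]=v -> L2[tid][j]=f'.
vaddr = 834 = 0b01101000010
Split: l1_idx=3, l2_idx=2, offset=2

Answer: L1[3]=1 -> L2[1][2]=44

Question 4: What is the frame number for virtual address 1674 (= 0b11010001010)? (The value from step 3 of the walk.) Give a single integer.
vaddr = 1674: l1_idx=6, l2_idx=4
L1[6] = 0; L2[0][4] = 11

Answer: 11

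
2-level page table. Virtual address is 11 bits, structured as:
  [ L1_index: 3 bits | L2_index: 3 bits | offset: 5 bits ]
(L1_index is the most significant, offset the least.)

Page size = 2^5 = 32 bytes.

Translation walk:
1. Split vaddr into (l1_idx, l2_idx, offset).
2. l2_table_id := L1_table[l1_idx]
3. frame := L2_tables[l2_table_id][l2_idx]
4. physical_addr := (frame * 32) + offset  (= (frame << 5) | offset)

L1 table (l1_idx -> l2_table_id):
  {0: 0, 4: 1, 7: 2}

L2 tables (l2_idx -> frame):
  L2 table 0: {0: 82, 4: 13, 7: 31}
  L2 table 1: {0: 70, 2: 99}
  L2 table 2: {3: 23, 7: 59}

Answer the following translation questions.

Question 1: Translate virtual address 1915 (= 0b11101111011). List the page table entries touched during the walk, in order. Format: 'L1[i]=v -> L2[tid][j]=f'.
vaddr = 1915 = 0b11101111011
Split: l1_idx=7, l2_idx=3, offset=27

Answer: L1[7]=2 -> L2[2][3]=23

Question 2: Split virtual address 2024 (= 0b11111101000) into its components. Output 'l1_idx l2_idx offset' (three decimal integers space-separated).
Answer: 7 7 8

Derivation:
vaddr = 2024 = 0b11111101000
  top 3 bits -> l1_idx = 7
  next 3 bits -> l2_idx = 7
  bottom 5 bits -> offset = 8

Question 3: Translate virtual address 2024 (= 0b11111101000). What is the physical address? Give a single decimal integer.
Answer: 1896

Derivation:
vaddr = 2024 = 0b11111101000
Split: l1_idx=7, l2_idx=7, offset=8
L1[7] = 2
L2[2][7] = 59
paddr = 59 * 32 + 8 = 1896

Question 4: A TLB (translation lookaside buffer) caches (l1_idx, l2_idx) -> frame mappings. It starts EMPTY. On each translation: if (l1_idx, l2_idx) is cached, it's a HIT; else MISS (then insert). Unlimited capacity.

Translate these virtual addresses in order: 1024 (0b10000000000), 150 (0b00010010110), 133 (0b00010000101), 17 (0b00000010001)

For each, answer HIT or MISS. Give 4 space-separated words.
vaddr=1024: (4,0) not in TLB -> MISS, insert
vaddr=150: (0,4) not in TLB -> MISS, insert
vaddr=133: (0,4) in TLB -> HIT
vaddr=17: (0,0) not in TLB -> MISS, insert

Answer: MISS MISS HIT MISS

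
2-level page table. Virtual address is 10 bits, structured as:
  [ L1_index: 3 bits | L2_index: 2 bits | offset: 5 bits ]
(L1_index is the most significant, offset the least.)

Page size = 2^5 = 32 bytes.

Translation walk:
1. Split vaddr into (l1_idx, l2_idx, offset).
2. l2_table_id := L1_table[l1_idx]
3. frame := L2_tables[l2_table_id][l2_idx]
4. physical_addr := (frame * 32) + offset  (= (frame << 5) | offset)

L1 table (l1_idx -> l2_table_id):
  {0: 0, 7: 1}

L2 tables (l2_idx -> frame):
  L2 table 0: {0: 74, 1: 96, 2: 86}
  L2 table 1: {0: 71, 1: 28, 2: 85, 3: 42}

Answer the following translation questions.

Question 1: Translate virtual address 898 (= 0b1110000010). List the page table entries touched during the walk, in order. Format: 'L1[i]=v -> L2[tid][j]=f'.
vaddr = 898 = 0b1110000010
Split: l1_idx=7, l2_idx=0, offset=2

Answer: L1[7]=1 -> L2[1][0]=71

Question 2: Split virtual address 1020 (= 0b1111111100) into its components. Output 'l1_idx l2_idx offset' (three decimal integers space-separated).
vaddr = 1020 = 0b1111111100
  top 3 bits -> l1_idx = 7
  next 2 bits -> l2_idx = 3
  bottom 5 bits -> offset = 28

Answer: 7 3 28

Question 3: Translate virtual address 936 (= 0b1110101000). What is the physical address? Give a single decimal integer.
vaddr = 936 = 0b1110101000
Split: l1_idx=7, l2_idx=1, offset=8
L1[7] = 1
L2[1][1] = 28
paddr = 28 * 32 + 8 = 904

Answer: 904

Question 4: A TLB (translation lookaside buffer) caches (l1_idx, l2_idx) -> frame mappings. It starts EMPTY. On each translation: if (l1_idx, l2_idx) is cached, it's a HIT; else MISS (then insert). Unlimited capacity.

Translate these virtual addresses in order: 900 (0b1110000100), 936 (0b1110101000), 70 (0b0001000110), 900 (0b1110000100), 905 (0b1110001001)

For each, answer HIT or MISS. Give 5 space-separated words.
vaddr=900: (7,0) not in TLB -> MISS, insert
vaddr=936: (7,1) not in TLB -> MISS, insert
vaddr=70: (0,2) not in TLB -> MISS, insert
vaddr=900: (7,0) in TLB -> HIT
vaddr=905: (7,0) in TLB -> HIT

Answer: MISS MISS MISS HIT HIT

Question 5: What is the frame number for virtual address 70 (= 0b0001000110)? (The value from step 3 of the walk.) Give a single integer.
Answer: 86

Derivation:
vaddr = 70: l1_idx=0, l2_idx=2
L1[0] = 0; L2[0][2] = 86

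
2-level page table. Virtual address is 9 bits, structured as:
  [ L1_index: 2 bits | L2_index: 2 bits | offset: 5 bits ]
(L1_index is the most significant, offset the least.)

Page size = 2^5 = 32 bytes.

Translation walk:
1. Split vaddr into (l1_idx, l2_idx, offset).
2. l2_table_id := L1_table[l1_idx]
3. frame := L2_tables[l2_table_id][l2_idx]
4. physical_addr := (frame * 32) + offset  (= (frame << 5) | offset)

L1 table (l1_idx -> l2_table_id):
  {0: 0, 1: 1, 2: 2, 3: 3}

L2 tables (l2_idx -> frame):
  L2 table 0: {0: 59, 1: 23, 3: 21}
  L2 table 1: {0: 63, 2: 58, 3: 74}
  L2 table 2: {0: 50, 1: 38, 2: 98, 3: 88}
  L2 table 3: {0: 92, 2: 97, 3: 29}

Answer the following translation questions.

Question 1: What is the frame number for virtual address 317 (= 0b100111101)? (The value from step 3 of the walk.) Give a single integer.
vaddr = 317: l1_idx=2, l2_idx=1
L1[2] = 2; L2[2][1] = 38

Answer: 38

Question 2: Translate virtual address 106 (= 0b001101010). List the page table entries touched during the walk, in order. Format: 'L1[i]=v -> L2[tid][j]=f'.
Answer: L1[0]=0 -> L2[0][3]=21

Derivation:
vaddr = 106 = 0b001101010
Split: l1_idx=0, l2_idx=3, offset=10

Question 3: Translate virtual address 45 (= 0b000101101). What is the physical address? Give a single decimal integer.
vaddr = 45 = 0b000101101
Split: l1_idx=0, l2_idx=1, offset=13
L1[0] = 0
L2[0][1] = 23
paddr = 23 * 32 + 13 = 749

Answer: 749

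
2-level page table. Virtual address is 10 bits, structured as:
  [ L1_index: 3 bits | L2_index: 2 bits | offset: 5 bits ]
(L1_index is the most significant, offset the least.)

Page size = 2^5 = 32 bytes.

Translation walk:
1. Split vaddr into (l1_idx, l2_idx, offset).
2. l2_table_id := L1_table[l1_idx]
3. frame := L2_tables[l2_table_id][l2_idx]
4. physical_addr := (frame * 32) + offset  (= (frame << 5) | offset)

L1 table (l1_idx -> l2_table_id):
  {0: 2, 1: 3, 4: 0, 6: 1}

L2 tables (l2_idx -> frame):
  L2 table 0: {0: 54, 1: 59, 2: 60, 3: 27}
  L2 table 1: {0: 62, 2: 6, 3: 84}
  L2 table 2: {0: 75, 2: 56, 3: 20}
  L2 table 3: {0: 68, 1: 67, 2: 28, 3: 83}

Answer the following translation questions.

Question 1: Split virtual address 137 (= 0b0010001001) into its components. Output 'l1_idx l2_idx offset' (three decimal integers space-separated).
vaddr = 137 = 0b0010001001
  top 3 bits -> l1_idx = 1
  next 2 bits -> l2_idx = 0
  bottom 5 bits -> offset = 9

Answer: 1 0 9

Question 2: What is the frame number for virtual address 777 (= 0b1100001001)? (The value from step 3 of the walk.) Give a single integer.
vaddr = 777: l1_idx=6, l2_idx=0
L1[6] = 1; L2[1][0] = 62

Answer: 62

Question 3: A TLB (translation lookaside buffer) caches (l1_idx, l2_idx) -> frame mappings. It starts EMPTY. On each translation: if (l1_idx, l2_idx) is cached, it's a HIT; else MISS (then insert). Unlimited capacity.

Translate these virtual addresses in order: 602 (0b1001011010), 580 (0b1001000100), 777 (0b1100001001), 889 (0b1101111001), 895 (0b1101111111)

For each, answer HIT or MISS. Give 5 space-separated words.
Answer: MISS HIT MISS MISS HIT

Derivation:
vaddr=602: (4,2) not in TLB -> MISS, insert
vaddr=580: (4,2) in TLB -> HIT
vaddr=777: (6,0) not in TLB -> MISS, insert
vaddr=889: (6,3) not in TLB -> MISS, insert
vaddr=895: (6,3) in TLB -> HIT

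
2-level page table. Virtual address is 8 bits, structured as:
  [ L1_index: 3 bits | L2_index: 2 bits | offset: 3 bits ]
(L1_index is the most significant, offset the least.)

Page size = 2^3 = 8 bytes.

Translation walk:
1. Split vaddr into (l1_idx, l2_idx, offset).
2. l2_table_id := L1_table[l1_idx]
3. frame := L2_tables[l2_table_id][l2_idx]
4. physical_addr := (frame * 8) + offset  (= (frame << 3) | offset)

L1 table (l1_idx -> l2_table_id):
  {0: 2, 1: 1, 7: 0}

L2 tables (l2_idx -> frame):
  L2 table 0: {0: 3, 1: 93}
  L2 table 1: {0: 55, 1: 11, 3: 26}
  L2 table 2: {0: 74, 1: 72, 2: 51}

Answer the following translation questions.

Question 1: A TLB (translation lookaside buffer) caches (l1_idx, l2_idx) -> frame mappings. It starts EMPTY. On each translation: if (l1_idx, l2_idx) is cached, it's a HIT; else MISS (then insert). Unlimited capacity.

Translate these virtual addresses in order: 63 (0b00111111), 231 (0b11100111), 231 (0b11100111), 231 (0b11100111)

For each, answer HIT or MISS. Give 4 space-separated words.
vaddr=63: (1,3) not in TLB -> MISS, insert
vaddr=231: (7,0) not in TLB -> MISS, insert
vaddr=231: (7,0) in TLB -> HIT
vaddr=231: (7,0) in TLB -> HIT

Answer: MISS MISS HIT HIT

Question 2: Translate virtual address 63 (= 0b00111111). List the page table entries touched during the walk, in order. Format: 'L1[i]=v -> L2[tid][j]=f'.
Answer: L1[1]=1 -> L2[1][3]=26

Derivation:
vaddr = 63 = 0b00111111
Split: l1_idx=1, l2_idx=3, offset=7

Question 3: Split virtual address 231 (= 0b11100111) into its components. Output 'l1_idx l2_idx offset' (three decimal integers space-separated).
vaddr = 231 = 0b11100111
  top 3 bits -> l1_idx = 7
  next 2 bits -> l2_idx = 0
  bottom 3 bits -> offset = 7

Answer: 7 0 7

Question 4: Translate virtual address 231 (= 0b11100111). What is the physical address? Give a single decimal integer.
vaddr = 231 = 0b11100111
Split: l1_idx=7, l2_idx=0, offset=7
L1[7] = 0
L2[0][0] = 3
paddr = 3 * 8 + 7 = 31

Answer: 31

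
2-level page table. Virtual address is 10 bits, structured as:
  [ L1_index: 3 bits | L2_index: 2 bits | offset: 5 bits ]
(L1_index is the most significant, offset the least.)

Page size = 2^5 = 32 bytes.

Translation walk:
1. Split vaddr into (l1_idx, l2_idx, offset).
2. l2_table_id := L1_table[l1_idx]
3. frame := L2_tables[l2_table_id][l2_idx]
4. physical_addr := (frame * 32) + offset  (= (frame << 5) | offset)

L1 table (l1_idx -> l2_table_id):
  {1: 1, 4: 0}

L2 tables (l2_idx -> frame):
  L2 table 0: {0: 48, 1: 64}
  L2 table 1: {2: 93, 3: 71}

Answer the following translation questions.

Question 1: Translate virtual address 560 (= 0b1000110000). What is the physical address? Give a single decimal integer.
vaddr = 560 = 0b1000110000
Split: l1_idx=4, l2_idx=1, offset=16
L1[4] = 0
L2[0][1] = 64
paddr = 64 * 32 + 16 = 2064

Answer: 2064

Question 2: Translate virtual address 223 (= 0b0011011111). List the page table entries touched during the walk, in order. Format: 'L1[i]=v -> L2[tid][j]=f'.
vaddr = 223 = 0b0011011111
Split: l1_idx=1, l2_idx=2, offset=31

Answer: L1[1]=1 -> L2[1][2]=93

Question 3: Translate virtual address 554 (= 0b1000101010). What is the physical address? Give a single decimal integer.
Answer: 2058

Derivation:
vaddr = 554 = 0b1000101010
Split: l1_idx=4, l2_idx=1, offset=10
L1[4] = 0
L2[0][1] = 64
paddr = 64 * 32 + 10 = 2058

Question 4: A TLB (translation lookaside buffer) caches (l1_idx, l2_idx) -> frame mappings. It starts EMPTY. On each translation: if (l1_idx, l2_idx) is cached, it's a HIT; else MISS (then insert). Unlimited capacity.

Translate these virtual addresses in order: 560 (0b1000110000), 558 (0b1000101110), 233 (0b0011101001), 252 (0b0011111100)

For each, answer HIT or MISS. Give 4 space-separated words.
Answer: MISS HIT MISS HIT

Derivation:
vaddr=560: (4,1) not in TLB -> MISS, insert
vaddr=558: (4,1) in TLB -> HIT
vaddr=233: (1,3) not in TLB -> MISS, insert
vaddr=252: (1,3) in TLB -> HIT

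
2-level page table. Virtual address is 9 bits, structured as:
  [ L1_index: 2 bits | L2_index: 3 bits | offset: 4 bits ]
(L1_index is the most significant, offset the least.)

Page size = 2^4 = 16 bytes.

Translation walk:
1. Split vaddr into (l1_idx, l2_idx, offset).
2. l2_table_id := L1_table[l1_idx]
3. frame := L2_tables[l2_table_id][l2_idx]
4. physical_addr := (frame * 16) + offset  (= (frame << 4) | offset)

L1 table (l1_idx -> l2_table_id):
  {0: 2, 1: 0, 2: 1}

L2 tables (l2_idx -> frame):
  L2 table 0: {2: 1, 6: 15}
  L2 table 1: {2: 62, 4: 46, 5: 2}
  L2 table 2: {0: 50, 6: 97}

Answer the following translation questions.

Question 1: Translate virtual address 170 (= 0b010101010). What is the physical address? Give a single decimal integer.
vaddr = 170 = 0b010101010
Split: l1_idx=1, l2_idx=2, offset=10
L1[1] = 0
L2[0][2] = 1
paddr = 1 * 16 + 10 = 26

Answer: 26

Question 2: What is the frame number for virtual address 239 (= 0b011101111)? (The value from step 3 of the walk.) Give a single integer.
Answer: 15

Derivation:
vaddr = 239: l1_idx=1, l2_idx=6
L1[1] = 0; L2[0][6] = 15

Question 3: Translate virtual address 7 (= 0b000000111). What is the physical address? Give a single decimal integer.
Answer: 807

Derivation:
vaddr = 7 = 0b000000111
Split: l1_idx=0, l2_idx=0, offset=7
L1[0] = 2
L2[2][0] = 50
paddr = 50 * 16 + 7 = 807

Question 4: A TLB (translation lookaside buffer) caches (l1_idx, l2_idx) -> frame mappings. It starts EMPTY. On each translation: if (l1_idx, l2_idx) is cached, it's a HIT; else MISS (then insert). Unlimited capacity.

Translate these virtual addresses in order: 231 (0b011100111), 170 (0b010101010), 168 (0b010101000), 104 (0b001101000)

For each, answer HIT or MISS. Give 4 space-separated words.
Answer: MISS MISS HIT MISS

Derivation:
vaddr=231: (1,6) not in TLB -> MISS, insert
vaddr=170: (1,2) not in TLB -> MISS, insert
vaddr=168: (1,2) in TLB -> HIT
vaddr=104: (0,6) not in TLB -> MISS, insert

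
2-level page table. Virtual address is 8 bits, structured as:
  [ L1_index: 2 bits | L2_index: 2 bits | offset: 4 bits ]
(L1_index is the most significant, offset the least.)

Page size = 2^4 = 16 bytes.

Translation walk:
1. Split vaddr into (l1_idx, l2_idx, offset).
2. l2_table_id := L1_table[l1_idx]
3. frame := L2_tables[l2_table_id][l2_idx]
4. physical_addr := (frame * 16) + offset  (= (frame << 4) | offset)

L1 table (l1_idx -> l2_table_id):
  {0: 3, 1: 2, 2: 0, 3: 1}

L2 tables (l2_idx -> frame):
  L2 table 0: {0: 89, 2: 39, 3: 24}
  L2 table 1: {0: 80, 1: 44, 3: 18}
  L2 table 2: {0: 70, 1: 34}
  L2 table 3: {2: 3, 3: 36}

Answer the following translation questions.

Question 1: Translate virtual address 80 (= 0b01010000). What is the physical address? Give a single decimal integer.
Answer: 544

Derivation:
vaddr = 80 = 0b01010000
Split: l1_idx=1, l2_idx=1, offset=0
L1[1] = 2
L2[2][1] = 34
paddr = 34 * 16 + 0 = 544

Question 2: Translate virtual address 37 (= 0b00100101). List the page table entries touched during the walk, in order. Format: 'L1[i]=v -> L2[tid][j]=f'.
Answer: L1[0]=3 -> L2[3][2]=3

Derivation:
vaddr = 37 = 0b00100101
Split: l1_idx=0, l2_idx=2, offset=5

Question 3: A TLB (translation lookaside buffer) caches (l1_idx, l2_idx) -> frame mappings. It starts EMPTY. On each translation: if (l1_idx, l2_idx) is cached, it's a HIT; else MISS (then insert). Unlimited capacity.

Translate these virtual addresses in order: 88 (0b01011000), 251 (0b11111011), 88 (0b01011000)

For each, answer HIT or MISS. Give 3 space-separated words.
Answer: MISS MISS HIT

Derivation:
vaddr=88: (1,1) not in TLB -> MISS, insert
vaddr=251: (3,3) not in TLB -> MISS, insert
vaddr=88: (1,1) in TLB -> HIT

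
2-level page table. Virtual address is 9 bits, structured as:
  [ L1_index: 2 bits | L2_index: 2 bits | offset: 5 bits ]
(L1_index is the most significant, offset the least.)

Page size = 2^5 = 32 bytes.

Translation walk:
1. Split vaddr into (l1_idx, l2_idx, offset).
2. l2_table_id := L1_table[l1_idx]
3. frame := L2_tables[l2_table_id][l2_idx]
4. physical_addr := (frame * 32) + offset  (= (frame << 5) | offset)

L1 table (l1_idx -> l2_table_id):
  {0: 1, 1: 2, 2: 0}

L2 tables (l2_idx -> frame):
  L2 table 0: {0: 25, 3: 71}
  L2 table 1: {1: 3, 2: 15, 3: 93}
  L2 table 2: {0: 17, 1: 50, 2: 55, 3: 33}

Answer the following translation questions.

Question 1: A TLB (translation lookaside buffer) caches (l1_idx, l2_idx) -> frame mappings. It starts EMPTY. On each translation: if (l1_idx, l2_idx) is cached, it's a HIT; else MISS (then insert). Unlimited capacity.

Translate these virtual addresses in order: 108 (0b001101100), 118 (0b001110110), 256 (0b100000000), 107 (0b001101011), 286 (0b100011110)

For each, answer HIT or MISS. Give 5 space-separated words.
vaddr=108: (0,3) not in TLB -> MISS, insert
vaddr=118: (0,3) in TLB -> HIT
vaddr=256: (2,0) not in TLB -> MISS, insert
vaddr=107: (0,3) in TLB -> HIT
vaddr=286: (2,0) in TLB -> HIT

Answer: MISS HIT MISS HIT HIT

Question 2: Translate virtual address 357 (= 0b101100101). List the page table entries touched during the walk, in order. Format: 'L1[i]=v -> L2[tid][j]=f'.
Answer: L1[2]=0 -> L2[0][3]=71

Derivation:
vaddr = 357 = 0b101100101
Split: l1_idx=2, l2_idx=3, offset=5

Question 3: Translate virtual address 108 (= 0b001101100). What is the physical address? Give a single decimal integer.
Answer: 2988

Derivation:
vaddr = 108 = 0b001101100
Split: l1_idx=0, l2_idx=3, offset=12
L1[0] = 1
L2[1][3] = 93
paddr = 93 * 32 + 12 = 2988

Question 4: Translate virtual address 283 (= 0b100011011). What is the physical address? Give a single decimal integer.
vaddr = 283 = 0b100011011
Split: l1_idx=2, l2_idx=0, offset=27
L1[2] = 0
L2[0][0] = 25
paddr = 25 * 32 + 27 = 827

Answer: 827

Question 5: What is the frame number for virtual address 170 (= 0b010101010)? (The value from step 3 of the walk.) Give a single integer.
Answer: 50

Derivation:
vaddr = 170: l1_idx=1, l2_idx=1
L1[1] = 2; L2[2][1] = 50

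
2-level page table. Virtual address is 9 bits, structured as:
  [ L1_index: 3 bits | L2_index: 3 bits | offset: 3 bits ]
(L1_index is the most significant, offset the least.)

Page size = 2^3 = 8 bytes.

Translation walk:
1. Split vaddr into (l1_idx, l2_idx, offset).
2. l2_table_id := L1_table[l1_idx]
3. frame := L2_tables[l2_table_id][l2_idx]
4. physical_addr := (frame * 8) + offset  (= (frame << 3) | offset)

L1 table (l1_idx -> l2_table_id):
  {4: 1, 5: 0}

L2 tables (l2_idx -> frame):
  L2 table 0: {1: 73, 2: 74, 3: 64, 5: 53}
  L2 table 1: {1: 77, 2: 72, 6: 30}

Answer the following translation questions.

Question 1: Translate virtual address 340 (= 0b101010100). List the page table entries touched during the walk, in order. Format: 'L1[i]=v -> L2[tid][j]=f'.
vaddr = 340 = 0b101010100
Split: l1_idx=5, l2_idx=2, offset=4

Answer: L1[5]=0 -> L2[0][2]=74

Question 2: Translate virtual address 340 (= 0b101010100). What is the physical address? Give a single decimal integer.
Answer: 596

Derivation:
vaddr = 340 = 0b101010100
Split: l1_idx=5, l2_idx=2, offset=4
L1[5] = 0
L2[0][2] = 74
paddr = 74 * 8 + 4 = 596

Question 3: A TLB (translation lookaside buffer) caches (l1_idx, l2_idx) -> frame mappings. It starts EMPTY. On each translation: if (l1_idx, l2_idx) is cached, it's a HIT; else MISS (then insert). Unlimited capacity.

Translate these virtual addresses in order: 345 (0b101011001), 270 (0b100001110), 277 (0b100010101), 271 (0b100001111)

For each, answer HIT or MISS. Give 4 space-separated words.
Answer: MISS MISS MISS HIT

Derivation:
vaddr=345: (5,3) not in TLB -> MISS, insert
vaddr=270: (4,1) not in TLB -> MISS, insert
vaddr=277: (4,2) not in TLB -> MISS, insert
vaddr=271: (4,1) in TLB -> HIT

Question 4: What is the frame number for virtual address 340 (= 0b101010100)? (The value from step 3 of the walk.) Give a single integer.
vaddr = 340: l1_idx=5, l2_idx=2
L1[5] = 0; L2[0][2] = 74

Answer: 74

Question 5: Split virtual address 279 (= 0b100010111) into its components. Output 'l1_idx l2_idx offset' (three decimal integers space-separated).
Answer: 4 2 7

Derivation:
vaddr = 279 = 0b100010111
  top 3 bits -> l1_idx = 4
  next 3 bits -> l2_idx = 2
  bottom 3 bits -> offset = 7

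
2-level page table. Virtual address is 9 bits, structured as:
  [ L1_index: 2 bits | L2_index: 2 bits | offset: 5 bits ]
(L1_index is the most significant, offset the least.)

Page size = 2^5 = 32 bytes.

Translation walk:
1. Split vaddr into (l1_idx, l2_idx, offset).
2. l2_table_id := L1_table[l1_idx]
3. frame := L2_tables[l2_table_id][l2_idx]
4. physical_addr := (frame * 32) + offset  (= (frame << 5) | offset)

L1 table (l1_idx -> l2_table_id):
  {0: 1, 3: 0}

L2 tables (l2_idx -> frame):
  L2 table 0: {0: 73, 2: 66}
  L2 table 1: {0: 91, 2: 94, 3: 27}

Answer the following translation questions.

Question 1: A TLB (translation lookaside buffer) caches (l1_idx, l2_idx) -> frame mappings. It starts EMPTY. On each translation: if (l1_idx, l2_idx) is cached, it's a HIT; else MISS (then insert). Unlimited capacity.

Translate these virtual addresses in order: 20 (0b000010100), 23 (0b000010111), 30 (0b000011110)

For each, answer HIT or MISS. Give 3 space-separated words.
vaddr=20: (0,0) not in TLB -> MISS, insert
vaddr=23: (0,0) in TLB -> HIT
vaddr=30: (0,0) in TLB -> HIT

Answer: MISS HIT HIT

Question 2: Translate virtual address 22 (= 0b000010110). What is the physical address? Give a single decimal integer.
vaddr = 22 = 0b000010110
Split: l1_idx=0, l2_idx=0, offset=22
L1[0] = 1
L2[1][0] = 91
paddr = 91 * 32 + 22 = 2934

Answer: 2934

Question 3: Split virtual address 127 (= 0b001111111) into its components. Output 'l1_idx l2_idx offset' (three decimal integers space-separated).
Answer: 0 3 31

Derivation:
vaddr = 127 = 0b001111111
  top 2 bits -> l1_idx = 0
  next 2 bits -> l2_idx = 3
  bottom 5 bits -> offset = 31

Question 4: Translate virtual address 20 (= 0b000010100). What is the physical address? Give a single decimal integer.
vaddr = 20 = 0b000010100
Split: l1_idx=0, l2_idx=0, offset=20
L1[0] = 1
L2[1][0] = 91
paddr = 91 * 32 + 20 = 2932

Answer: 2932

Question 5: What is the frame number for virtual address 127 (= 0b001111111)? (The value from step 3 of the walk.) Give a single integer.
vaddr = 127: l1_idx=0, l2_idx=3
L1[0] = 1; L2[1][3] = 27

Answer: 27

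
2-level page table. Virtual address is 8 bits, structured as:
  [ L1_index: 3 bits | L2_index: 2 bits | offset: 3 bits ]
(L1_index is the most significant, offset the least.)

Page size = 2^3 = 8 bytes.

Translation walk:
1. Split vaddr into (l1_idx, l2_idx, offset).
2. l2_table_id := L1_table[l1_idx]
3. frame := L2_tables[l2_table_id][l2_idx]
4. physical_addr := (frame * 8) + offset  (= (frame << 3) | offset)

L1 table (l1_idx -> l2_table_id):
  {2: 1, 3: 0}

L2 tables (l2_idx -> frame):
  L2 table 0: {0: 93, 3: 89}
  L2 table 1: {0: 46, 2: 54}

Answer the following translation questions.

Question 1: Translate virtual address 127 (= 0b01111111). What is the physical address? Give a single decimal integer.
Answer: 719

Derivation:
vaddr = 127 = 0b01111111
Split: l1_idx=3, l2_idx=3, offset=7
L1[3] = 0
L2[0][3] = 89
paddr = 89 * 8 + 7 = 719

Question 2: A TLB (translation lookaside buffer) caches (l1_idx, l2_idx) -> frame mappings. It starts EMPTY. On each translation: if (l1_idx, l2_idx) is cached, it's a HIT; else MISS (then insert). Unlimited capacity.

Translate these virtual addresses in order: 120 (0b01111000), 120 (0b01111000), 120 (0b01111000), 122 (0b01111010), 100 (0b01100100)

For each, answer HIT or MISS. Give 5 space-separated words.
vaddr=120: (3,3) not in TLB -> MISS, insert
vaddr=120: (3,3) in TLB -> HIT
vaddr=120: (3,3) in TLB -> HIT
vaddr=122: (3,3) in TLB -> HIT
vaddr=100: (3,0) not in TLB -> MISS, insert

Answer: MISS HIT HIT HIT MISS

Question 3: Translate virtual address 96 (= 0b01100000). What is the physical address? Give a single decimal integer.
Answer: 744

Derivation:
vaddr = 96 = 0b01100000
Split: l1_idx=3, l2_idx=0, offset=0
L1[3] = 0
L2[0][0] = 93
paddr = 93 * 8 + 0 = 744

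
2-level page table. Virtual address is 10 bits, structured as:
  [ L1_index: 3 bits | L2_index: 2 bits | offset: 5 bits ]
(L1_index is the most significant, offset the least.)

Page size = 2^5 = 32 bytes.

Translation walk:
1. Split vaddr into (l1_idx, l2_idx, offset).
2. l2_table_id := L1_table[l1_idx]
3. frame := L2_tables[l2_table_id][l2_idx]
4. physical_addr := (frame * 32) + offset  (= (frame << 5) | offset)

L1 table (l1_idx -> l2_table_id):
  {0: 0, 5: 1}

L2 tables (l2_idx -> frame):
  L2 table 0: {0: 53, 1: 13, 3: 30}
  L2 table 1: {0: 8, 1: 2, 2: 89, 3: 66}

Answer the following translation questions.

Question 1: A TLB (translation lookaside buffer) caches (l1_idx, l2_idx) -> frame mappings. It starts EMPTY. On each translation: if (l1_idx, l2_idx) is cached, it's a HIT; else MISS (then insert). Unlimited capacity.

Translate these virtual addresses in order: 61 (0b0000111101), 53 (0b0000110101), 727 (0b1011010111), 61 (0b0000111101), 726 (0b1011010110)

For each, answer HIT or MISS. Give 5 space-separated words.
Answer: MISS HIT MISS HIT HIT

Derivation:
vaddr=61: (0,1) not in TLB -> MISS, insert
vaddr=53: (0,1) in TLB -> HIT
vaddr=727: (5,2) not in TLB -> MISS, insert
vaddr=61: (0,1) in TLB -> HIT
vaddr=726: (5,2) in TLB -> HIT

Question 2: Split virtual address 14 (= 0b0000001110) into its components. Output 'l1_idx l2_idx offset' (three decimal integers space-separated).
vaddr = 14 = 0b0000001110
  top 3 bits -> l1_idx = 0
  next 2 bits -> l2_idx = 0
  bottom 5 bits -> offset = 14

Answer: 0 0 14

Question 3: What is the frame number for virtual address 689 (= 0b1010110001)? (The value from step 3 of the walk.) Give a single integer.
Answer: 2

Derivation:
vaddr = 689: l1_idx=5, l2_idx=1
L1[5] = 1; L2[1][1] = 2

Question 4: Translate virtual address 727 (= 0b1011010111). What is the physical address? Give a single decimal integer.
Answer: 2871

Derivation:
vaddr = 727 = 0b1011010111
Split: l1_idx=5, l2_idx=2, offset=23
L1[5] = 1
L2[1][2] = 89
paddr = 89 * 32 + 23 = 2871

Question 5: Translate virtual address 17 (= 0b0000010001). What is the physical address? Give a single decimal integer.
vaddr = 17 = 0b0000010001
Split: l1_idx=0, l2_idx=0, offset=17
L1[0] = 0
L2[0][0] = 53
paddr = 53 * 32 + 17 = 1713

Answer: 1713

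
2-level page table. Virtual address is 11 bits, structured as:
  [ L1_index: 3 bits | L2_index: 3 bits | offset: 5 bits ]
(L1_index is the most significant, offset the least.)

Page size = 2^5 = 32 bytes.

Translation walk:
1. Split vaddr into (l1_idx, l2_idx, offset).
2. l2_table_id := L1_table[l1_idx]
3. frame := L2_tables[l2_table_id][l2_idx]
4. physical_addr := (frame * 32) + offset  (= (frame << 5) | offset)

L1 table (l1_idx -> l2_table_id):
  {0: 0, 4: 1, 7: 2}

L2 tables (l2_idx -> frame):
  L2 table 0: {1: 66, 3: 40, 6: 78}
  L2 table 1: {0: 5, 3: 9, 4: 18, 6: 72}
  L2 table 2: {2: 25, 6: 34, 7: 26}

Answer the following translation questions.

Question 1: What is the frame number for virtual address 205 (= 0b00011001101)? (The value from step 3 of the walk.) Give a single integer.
Answer: 78

Derivation:
vaddr = 205: l1_idx=0, l2_idx=6
L1[0] = 0; L2[0][6] = 78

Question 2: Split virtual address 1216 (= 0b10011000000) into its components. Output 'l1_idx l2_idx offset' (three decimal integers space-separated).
vaddr = 1216 = 0b10011000000
  top 3 bits -> l1_idx = 4
  next 3 bits -> l2_idx = 6
  bottom 5 bits -> offset = 0

Answer: 4 6 0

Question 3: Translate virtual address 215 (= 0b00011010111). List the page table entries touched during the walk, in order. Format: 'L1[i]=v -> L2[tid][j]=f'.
Answer: L1[0]=0 -> L2[0][6]=78

Derivation:
vaddr = 215 = 0b00011010111
Split: l1_idx=0, l2_idx=6, offset=23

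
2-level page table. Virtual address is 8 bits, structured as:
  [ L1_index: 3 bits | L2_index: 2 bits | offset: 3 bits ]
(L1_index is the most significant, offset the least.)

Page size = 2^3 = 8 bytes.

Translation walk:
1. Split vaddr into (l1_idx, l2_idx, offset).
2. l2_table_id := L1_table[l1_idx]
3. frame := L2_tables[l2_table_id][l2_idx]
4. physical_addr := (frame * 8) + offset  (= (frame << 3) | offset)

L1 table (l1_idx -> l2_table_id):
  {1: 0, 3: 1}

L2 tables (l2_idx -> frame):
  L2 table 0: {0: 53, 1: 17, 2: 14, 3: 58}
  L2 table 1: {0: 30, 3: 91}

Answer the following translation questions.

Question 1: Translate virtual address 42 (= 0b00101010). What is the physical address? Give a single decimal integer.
Answer: 138

Derivation:
vaddr = 42 = 0b00101010
Split: l1_idx=1, l2_idx=1, offset=2
L1[1] = 0
L2[0][1] = 17
paddr = 17 * 8 + 2 = 138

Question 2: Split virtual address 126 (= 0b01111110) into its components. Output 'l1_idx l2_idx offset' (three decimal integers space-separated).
vaddr = 126 = 0b01111110
  top 3 bits -> l1_idx = 3
  next 2 bits -> l2_idx = 3
  bottom 3 bits -> offset = 6

Answer: 3 3 6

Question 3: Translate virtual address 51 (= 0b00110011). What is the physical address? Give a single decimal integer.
Answer: 115

Derivation:
vaddr = 51 = 0b00110011
Split: l1_idx=1, l2_idx=2, offset=3
L1[1] = 0
L2[0][2] = 14
paddr = 14 * 8 + 3 = 115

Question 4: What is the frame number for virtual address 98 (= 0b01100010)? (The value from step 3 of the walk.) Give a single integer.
vaddr = 98: l1_idx=3, l2_idx=0
L1[3] = 1; L2[1][0] = 30

Answer: 30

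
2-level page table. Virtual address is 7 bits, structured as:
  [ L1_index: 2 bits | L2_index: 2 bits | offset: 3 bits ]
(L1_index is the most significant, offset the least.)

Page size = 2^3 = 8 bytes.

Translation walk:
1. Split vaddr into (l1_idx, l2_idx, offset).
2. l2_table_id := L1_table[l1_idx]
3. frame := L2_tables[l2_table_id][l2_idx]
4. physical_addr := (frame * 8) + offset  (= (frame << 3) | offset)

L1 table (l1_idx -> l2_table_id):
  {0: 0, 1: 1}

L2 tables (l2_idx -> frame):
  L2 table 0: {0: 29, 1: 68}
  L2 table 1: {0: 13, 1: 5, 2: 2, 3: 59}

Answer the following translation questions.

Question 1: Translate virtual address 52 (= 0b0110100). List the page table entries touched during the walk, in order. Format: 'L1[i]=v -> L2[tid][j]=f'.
vaddr = 52 = 0b0110100
Split: l1_idx=1, l2_idx=2, offset=4

Answer: L1[1]=1 -> L2[1][2]=2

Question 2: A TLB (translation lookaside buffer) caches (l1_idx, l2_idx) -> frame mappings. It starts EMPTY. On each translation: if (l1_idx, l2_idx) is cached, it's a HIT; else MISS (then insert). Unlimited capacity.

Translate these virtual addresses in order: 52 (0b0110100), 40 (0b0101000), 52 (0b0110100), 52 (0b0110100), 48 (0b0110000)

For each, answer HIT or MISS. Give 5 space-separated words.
vaddr=52: (1,2) not in TLB -> MISS, insert
vaddr=40: (1,1) not in TLB -> MISS, insert
vaddr=52: (1,2) in TLB -> HIT
vaddr=52: (1,2) in TLB -> HIT
vaddr=48: (1,2) in TLB -> HIT

Answer: MISS MISS HIT HIT HIT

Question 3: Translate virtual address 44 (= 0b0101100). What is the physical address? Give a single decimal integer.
Answer: 44

Derivation:
vaddr = 44 = 0b0101100
Split: l1_idx=1, l2_idx=1, offset=4
L1[1] = 1
L2[1][1] = 5
paddr = 5 * 8 + 4 = 44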